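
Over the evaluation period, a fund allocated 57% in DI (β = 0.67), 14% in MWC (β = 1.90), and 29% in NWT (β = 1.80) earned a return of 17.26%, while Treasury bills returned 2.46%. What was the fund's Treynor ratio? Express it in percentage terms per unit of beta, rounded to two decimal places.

12.65%

β_P = 0.57×0.67 + 0.14×1.90 + 0.29×1.80 = 1.1699
Treynor = (R_P − R_f) / β_P = (17.26% − 2.46%) / 1.1699 = 14.80% / 1.1699 = 12.65%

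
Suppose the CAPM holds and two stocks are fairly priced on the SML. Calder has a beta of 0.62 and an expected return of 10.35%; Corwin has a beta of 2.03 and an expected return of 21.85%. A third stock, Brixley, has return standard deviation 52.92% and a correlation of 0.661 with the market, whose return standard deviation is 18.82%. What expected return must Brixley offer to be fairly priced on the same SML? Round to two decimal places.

20.45%

MRP = (21.85% − 10.35%) / (2.03 − 0.62) = 8.1560%
R_f = 10.35% − 0.62 × 8.1560% = 5.2933%
β_Brixley = ρ·σ_i/σ_m = 0.661 × 52.92 / 18.82 = 1.8587
E(R_Brixley) = R_f + β × MRP = 5.2933% + 1.8587 × 8.1560% = 20.45%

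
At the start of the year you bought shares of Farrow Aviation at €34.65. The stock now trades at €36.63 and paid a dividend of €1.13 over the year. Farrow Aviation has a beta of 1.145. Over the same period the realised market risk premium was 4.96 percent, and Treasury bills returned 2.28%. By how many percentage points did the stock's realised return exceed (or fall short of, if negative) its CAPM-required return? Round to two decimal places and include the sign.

Realised HPR = (P1 + D1 − P0) / P0 = (36.63 + 1.13 − 34.65) / 34.65 = 3.11 / 34.65 = 8.9755%
CAPM required = R_f + β·MRP = 2.28% + 1.145 × 4.96% = 7.95920%
α = realised − required = 8.9755% − 7.95920% = +1.02%

+1.02%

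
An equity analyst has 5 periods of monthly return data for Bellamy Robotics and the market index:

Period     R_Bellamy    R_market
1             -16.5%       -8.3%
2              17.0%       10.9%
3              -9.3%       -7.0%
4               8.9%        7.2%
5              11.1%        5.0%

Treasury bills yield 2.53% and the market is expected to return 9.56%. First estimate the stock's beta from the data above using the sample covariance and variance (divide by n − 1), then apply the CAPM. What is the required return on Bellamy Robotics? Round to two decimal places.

Mean R_i = (-16.5 + 17.0 − 9.3 + 8.9 + 11.1) / 5 = 2.2400%
Mean R_m = (-8.3 + 10.9 − 7.0 + 7.2 + 5.0) / 5 = 1.5600%
Σ(R_i − R̄_i)(R_m − R̄_m) = 489.4580  ⇒  Cov = 489.4580 / 4 = 122.3645
Σ(R_m − R̄_m)² = 301.3720  ⇒  Var(R_m) = 301.3720 / 4 = 75.3430
β = Cov / Var(R_m) = 122.3645 / 75.3430 = 1.6241
MRP = 9.56% − 2.53% = 7.03%
E(R) = R_f + β × MRP = 2.53% + 1.6241 × 7.03% = 13.95%

13.95%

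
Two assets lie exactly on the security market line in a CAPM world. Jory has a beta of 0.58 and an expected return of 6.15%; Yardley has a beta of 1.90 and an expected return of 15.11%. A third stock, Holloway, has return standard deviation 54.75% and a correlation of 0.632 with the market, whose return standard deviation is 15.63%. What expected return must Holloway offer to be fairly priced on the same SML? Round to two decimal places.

17.24%

MRP = (15.11% − 6.15%) / (1.90 − 0.58) = 6.7879%
R_f = 6.15% − 0.58 × 6.7879% = 2.2130%
β_Holloway = ρ·σ_i/σ_m = 0.632 × 54.75 / 15.63 = 2.2138
E(R_Holloway) = R_f + β × MRP = 2.2130% + 2.2138 × 6.7879% = 17.24%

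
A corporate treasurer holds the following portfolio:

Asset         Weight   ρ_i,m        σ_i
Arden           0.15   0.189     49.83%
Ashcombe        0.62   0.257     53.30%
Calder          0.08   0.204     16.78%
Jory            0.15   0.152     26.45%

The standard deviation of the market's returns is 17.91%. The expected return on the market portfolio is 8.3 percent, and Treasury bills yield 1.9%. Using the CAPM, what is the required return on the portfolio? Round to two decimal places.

5.75%

β_Arden = 0.189 × 49.83% / 17.91% = 0.5258
β_Ashcombe = 0.257 × 53.30% / 17.91% = 0.7648
β_Calder = 0.204 × 16.78% / 17.91% = 0.1911
β_Jory = 0.152 × 26.45% / 17.91% = 0.2245
β_P = Σ w_i β_i = 0.15×0.5258 + 0.62×0.7648 + 0.08×0.1911 + 0.15×0.2245 = 0.6020
MRP = 8.3% − 1.9% = 6.40%
E(R_P) = R_f + β_P × MRP = 1.9% + 0.6020 × 6.4% = 5.75%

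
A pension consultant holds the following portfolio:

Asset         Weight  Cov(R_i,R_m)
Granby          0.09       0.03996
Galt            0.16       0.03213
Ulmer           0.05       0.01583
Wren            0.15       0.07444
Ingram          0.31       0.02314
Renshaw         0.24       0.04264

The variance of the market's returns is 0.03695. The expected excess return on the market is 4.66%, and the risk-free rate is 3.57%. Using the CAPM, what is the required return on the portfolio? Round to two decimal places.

β_Granby = 0.03996 / 0.03695 = 1.0815
β_Galt = 0.03213 / 0.03695 = 0.8696
β_Ulmer = 0.01583 / 0.03695 = 0.4284
β_Wren = 0.07444 / 0.03695 = 2.0146
β_Ingram = 0.02314 / 0.03695 = 0.6263
β_Renshaw = 0.04264 / 0.03695 = 1.1540
β_P = Σ w_i β_i = 0.09×1.0815 + 0.16×0.8696 + 0.05×0.4284 + 0.15×2.0146 + 0.31×0.6263 + 0.24×1.1540 = 1.0312
E(R_P) = R_f + β_P × MRP = 3.57% + 1.0312 × 4.66% = 8.38%

8.38%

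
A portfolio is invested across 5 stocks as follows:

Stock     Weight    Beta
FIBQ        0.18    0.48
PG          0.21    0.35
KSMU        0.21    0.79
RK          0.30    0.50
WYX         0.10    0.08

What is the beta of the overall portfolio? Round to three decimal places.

0.484

β_P = Σ w_i β_i = 0.18×0.48 + 0.21×0.35 + 0.21×0.79 + 0.30×0.50 + 0.10×0.08 = 0.4838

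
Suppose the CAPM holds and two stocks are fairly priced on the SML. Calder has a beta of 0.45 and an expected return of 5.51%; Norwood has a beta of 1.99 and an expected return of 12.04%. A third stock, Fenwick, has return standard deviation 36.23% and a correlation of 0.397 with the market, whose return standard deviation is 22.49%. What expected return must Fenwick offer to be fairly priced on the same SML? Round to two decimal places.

6.31%

MRP = (12.04% − 5.51%) / (1.99 − 0.45) = 4.2403%
R_f = 5.51% − 0.45 × 4.2403% = 3.6019%
β_Fenwick = ρ·σ_i/σ_m = 0.397 × 36.23 / 22.49 = 0.6395
E(R_Fenwick) = R_f + β × MRP = 3.6019% + 0.6395 × 4.2403% = 6.31%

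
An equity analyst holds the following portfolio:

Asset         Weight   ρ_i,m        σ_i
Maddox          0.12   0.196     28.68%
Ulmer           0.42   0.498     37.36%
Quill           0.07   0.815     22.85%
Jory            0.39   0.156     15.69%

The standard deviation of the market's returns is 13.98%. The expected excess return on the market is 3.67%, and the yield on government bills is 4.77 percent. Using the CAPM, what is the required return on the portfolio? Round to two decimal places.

7.59%

β_Maddox = 0.196 × 28.68% / 13.98% = 0.4021
β_Ulmer = 0.498 × 37.36% / 13.98% = 1.3308
β_Quill = 0.815 × 22.85% / 13.98% = 1.3321
β_Jory = 0.156 × 15.69% / 13.98% = 0.1751
β_P = Σ w_i β_i = 0.12×0.4021 + 0.42×1.3308 + 0.07×1.3321 + 0.39×0.1751 = 0.7687
E(R_P) = R_f + β_P × MRP = 4.77% + 0.7687 × 3.67% = 7.59%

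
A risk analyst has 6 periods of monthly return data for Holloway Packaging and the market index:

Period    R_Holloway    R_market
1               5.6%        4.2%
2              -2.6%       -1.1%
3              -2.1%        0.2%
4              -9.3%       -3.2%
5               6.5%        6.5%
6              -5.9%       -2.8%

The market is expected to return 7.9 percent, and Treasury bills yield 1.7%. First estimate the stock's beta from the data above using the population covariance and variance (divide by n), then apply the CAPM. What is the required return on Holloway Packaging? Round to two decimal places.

11.34%

Mean R_i = (5.6 − 2.6 − 2.1 − 9.3 + 6.5 − 5.9) / 6 = -1.3000%
Mean R_m = (4.2 − 1.1 + 0.2 − 3.2 + 6.5 − 2.8) / 6 = 0.6333%
Σ(R_i − R̄_i)(R_m − R̄_m) = 119.4300  ⇒  Cov = 119.4300 / 6 = 19.9050
Σ(R_m − R̄_m)² = 76.8133  ⇒  Var(R_m) = 76.8133 / 6 = 12.8022
β = Cov / Var(R_m) = 19.9050 / 12.8022 = 1.5548
MRP = 7.9% − 1.7% = 6.20%
E(R) = R_f + β × MRP = 1.7% + 1.5548 × 6.2% = 11.34%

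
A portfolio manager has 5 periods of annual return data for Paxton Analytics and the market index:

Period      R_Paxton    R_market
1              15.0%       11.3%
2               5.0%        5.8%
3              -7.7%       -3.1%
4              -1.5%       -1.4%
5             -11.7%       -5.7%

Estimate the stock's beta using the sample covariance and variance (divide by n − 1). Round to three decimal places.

1.493

Mean R_i = (15.0 + 5.0 − 7.7 − 1.5 − 11.7) / 5 = -0.1800%
Mean R_m = (11.3 + 5.8 − 3.1 − 1.4 − 5.7) / 5 = 1.3800%
Σ(R_i − R̄_i)(R_m − R̄_m) = 292.4020  ⇒  Cov = 292.4020 / 4 = 73.1005
Σ(R_m − R̄_m)² = 195.8680  ⇒  Var(R_m) = 195.8680 / 4 = 48.9670
β = Cov / Var(R_m) = 73.1005 / 48.9670 = 1.4929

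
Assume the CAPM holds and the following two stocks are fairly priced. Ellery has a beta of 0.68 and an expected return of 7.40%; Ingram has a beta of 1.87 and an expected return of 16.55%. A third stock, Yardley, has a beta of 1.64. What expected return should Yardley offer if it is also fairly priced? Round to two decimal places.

MRP (SML slope) = (16.55% − 7.40%) / (1.87 − 0.68) = 9.15% / 1.19 = 7.6891%
R_f (intercept) = 7.40% − 0.68 × 7.6891% = 2.1714%
E(R_Yardley) = R_f + β × MRP = 2.1714% + 1.64 × 7.6891% = 14.78%

14.78%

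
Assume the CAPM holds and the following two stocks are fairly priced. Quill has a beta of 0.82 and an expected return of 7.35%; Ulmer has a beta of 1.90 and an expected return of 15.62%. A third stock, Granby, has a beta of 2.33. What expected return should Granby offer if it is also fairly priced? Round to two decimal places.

18.91%

MRP (SML slope) = (15.62% − 7.35%) / (1.90 − 0.82) = 8.27% / 1.08 = 7.6574%
R_f (intercept) = 7.35% − 0.82 × 7.6574% = 1.0709%
E(R_Granby) = R_f + β × MRP = 1.0709% + 2.33 × 7.6574% = 18.91%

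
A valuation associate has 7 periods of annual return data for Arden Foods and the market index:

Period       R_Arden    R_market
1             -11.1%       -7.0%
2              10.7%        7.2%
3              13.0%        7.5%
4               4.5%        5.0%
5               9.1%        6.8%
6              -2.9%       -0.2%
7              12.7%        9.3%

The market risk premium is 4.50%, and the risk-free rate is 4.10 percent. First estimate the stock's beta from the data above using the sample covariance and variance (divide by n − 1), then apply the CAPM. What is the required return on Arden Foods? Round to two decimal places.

Mean R_i = (-11.1 + 10.7 + 13.0 + 4.5 + 9.1 − 2.9 + 12.7) / 7 = 5.1429%
Mean R_m = (-7.0 + 7.2 + 7.5 + 5.0 + 6.8 − 0.2 + 9.3) / 7 = 4.0857%
Σ(R_i − R̄_i)(R_m − R̄_m) = 308.2243  ⇒  Cov = 308.2243 / 6 = 51.3707
Σ(R_m − R̄_m)² = 198.0086  ⇒  Var(R_m) = 198.0086 / 6 = 33.0014
β = Cov / Var(R_m) = 51.3707 / 33.0014 = 1.5566
E(R) = R_f + β × MRP = 4.10% + 1.5566 × 4.50% = 11.10%

11.10%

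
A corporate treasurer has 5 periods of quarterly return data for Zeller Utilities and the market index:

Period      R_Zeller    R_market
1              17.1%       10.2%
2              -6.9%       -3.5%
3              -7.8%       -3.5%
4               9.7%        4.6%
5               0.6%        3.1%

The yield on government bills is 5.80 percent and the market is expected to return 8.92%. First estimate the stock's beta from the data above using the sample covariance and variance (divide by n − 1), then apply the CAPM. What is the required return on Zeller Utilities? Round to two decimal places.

Mean R_i = (17.1 − 6.9 − 7.8 + 9.7 + 0.6) / 5 = 2.5400%
Mean R_m = (10.2 − 3.5 − 3.5 + 4.6 + 3.1) / 5 = 2.1800%
Σ(R_i − R̄_i)(R_m − R̄_m) = 244.6640  ⇒  Cov = 244.6640 / 4 = 61.1660
Σ(R_m − R̄_m)² = 135.5480  ⇒  Var(R_m) = 135.5480 / 4 = 33.8870
β = Cov / Var(R_m) = 61.1660 / 33.8870 = 1.8050
MRP = 8.92% − 5.80% = 3.12%
E(R) = R_f + β × MRP = 5.80% + 1.8050 × 3.12% = 11.43%

11.43%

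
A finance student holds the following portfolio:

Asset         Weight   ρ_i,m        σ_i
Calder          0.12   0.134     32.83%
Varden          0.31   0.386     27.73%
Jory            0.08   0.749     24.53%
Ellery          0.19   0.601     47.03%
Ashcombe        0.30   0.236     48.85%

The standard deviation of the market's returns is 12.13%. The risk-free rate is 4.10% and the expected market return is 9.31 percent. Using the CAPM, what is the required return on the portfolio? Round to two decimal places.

β_Calder = 0.134 × 32.83% / 12.13% = 0.3627
β_Varden = 0.386 × 27.73% / 12.13% = 0.8824
β_Jory = 0.749 × 24.53% / 12.13% = 1.5147
β_Ellery = 0.601 × 47.03% / 12.13% = 2.3302
β_Ashcombe = 0.236 × 48.85% / 12.13% = 0.9504
β_P = Σ w_i β_i = 0.12×0.3627 + 0.31×0.8824 + 0.08×1.5147 + 0.19×2.3302 + 0.30×0.9504 = 1.1661
MRP = 9.31% − 4.10% = 5.21%
E(R_P) = R_f + β_P × MRP = 4.10% + 1.1661 × 5.21% = 10.18%

10.18%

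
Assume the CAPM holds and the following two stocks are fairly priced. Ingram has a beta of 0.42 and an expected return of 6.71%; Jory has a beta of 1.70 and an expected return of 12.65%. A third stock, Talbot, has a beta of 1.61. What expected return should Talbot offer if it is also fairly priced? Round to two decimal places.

12.23%

MRP (SML slope) = (12.65% − 6.71%) / (1.70 − 0.42) = 5.94% / 1.28 = 4.6406%
R_f (intercept) = 6.71% − 0.42 × 4.6406% = 4.7609%
E(R_Talbot) = R_f + β × MRP = 4.7609% + 1.61 × 4.6406% = 12.23%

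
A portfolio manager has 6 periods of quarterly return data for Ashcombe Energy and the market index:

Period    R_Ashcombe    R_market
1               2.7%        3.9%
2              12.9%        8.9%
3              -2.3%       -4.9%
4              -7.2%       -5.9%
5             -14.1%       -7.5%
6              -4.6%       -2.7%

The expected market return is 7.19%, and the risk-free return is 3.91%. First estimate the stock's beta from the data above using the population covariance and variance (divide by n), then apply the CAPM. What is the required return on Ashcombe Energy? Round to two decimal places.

8.38%

Mean R_i = (2.7 + 12.9 − 2.3 − 7.2 − 14.1 − 4.6) / 6 = -2.1000%
Mean R_m = (3.9 + 8.9 − 4.9 − 5.9 − 7.5 − 2.7) / 6 = -1.3667%
Σ(R_i − R̄_i)(R_m − R̄_m) = 280.0400  ⇒  Cov = 280.0400 / 6 = 46.6733
Σ(R_m − R̄_m)² = 205.5733  ⇒  Var(R_m) = 205.5733 / 6 = 34.2622
β = Cov / Var(R_m) = 46.6733 / 34.2622 = 1.3622
MRP = 7.19% − 3.91% = 3.28%
E(R) = R_f + β × MRP = 3.91% + 1.3622 × 3.28% = 8.38%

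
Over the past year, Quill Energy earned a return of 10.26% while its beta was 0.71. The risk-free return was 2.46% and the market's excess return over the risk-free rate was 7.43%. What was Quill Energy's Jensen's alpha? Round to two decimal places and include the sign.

+2.52%

CAPM benchmark = R_f + β(R_m − R_f) = 2.46% + 0.71 × 7.43% = 7.7353%
α = actual − benchmark = 10.26% − 7.7353% = +2.52%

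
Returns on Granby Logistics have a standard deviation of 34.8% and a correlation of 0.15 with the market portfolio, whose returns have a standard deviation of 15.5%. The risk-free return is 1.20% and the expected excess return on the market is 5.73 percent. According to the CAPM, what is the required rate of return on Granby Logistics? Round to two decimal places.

β = ρ × σ_i / σ_m = 0.15 × 34.8% / 15.5% = 0.3368
E(R) = 1.20% + 0.3368 × 5.73% = 3.13%

3.13%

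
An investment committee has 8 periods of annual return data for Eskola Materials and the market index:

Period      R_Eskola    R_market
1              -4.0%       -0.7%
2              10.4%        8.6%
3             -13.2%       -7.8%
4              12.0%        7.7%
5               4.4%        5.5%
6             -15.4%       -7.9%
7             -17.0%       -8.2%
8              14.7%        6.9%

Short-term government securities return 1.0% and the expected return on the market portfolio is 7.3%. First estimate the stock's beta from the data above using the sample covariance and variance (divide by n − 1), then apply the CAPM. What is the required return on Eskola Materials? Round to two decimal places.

11.69%

Mean R_i = (-4.0 + 10.4 − 13.2 + 12.0 + 4.4 − 15.4 − 17.0 + 14.7) / 8 = -1.0125%
Mean R_m = (-0.7 + 8.6 − 7.8 + 7.7 + 5.5 − 7.9 − 8.2 + 6.9) / 8 = 0.5125%
Σ(R_i − R̄_i)(R_m − R̄_m) = 678.4413  ⇒  Cov = 678.4413 / 7 = 96.9202
Σ(R_m − R̄_m)² = 399.9888  ⇒  Var(R_m) = 399.9888 / 7 = 57.1413
β = Cov / Var(R_m) = 96.9202 / 57.1413 = 1.6961
MRP = 7.3% − 1.0% = 6.30%
E(R) = R_f + β × MRP = 1.0% + 1.6961 × 6.3% = 11.69%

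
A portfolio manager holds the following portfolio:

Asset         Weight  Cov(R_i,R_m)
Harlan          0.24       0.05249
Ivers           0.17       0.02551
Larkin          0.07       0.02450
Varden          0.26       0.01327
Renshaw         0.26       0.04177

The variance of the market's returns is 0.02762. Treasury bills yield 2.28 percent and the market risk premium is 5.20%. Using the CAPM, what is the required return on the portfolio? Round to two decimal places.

8.49%

β_Harlan = 0.05249 / 0.02762 = 1.9004
β_Ivers = 0.02551 / 0.02762 = 0.9236
β_Larkin = 0.02450 / 0.02762 = 0.8870
β_Varden = 0.01327 / 0.02762 = 0.4804
β_Renshaw = 0.04177 / 0.02762 = 1.5123
β_P = Σ w_i β_i = 0.24×1.9004 + 0.17×0.9236 + 0.07×0.8870 + 0.26×0.4804 + 0.26×1.5123 = 1.1933
E(R_P) = R_f + β_P × MRP = 2.28% + 1.1933 × 5.20% = 8.49%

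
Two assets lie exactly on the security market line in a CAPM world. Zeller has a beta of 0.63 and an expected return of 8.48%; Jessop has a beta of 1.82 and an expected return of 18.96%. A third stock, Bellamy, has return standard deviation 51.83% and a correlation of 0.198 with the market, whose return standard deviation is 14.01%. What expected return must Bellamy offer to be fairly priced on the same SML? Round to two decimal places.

MRP = (18.96% − 8.48%) / (1.82 − 0.63) = 8.8067%
R_f = 8.48% − 0.63 × 8.8067% = 2.9318%
β_Bellamy = ρ·σ_i/σ_m = 0.198 × 51.83 / 14.01 = 0.7325
E(R_Bellamy) = R_f + β × MRP = 2.9318% + 0.7325 × 8.8067% = 9.38%

9.38%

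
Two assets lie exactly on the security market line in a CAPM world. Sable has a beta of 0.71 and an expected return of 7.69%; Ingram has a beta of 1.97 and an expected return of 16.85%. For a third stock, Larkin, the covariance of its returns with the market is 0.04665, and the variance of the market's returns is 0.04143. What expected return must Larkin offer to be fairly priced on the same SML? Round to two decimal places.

MRP = (16.85% − 7.69%) / (1.97 − 0.71) = 7.2698%
R_f = 7.69% − 0.71 × 7.2698% = 2.5284%
β_Larkin = Cov / Var(R_m) = 0.04665 / 0.04143 = 1.1260
E(R_Larkin) = R_f + β × MRP = 2.5284% + 1.1260 × 7.2698% = 10.71%

10.71%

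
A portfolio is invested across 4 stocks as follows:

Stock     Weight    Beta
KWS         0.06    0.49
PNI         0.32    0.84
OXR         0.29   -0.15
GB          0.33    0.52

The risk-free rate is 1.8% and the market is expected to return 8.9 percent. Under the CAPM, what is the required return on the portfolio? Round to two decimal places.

4.83%

β_P = Σ w_i β_i = 0.06×0.49 + 0.32×0.84 + 0.29×-0.15 + 0.33×0.52 = 0.4263
MRP = 8.9% − 1.8% = 7.10%
E(R_P) = R_f + β_P × MRP = 1.8% + 0.4263 × 7.1% = 4.83%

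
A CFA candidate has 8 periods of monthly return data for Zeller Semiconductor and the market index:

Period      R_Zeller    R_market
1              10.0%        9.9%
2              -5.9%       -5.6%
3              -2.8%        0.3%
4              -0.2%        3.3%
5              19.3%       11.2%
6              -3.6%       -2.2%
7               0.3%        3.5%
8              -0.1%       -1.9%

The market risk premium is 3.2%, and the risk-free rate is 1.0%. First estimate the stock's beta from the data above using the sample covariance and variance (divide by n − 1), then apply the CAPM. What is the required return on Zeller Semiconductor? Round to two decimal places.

Mean R_i = (10.0 − 5.9 − 2.8 − 0.2 + 19.3 − 3.6 + 0.3 − 0.1) / 8 = 2.1250%
Mean R_m = (9.9 − 5.6 + 0.3 + 3.3 + 11.2 − 2.2 + 3.5 − 1.9) / 8 = 2.3125%
Σ(R_i − R̄_i)(R_m − R̄_m) = 316.5475  ⇒  Cov = 316.5475 / 7 = 45.2211
Σ(R_m − R̄_m)² = 243.7088  ⇒  Var(R_m) = 243.7088 / 7 = 34.8155
β = Cov / Var(R_m) = 45.2211 / 34.8155 = 1.2989
E(R) = R_f + β × MRP = 1.0% + 1.2989 × 3.2% = 5.16%

5.16%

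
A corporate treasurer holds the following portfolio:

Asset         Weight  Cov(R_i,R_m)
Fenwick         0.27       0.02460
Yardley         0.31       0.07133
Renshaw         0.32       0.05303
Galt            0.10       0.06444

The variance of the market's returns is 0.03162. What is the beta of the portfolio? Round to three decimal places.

β_Fenwick = 0.02460 / 0.03162 = 0.7780
β_Yardley = 0.07133 / 0.03162 = 2.2559
β_Renshaw = 0.05303 / 0.03162 = 1.6771
β_Galt = 0.06444 / 0.03162 = 2.0380
β_P = Σ w_i β_i = 0.27×0.7780 + 0.31×2.2559 + 0.32×1.6771 + 0.10×2.0380 = 1.6499

1.650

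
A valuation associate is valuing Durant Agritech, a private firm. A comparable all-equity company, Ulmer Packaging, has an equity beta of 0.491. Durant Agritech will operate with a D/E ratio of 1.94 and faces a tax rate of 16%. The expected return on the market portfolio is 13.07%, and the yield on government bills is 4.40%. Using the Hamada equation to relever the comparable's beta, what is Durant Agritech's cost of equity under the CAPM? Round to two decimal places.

15.59%

β_L = β_U × [1 + (1 − t)(D/E)] = 0.491 × [1 + (1 − 0.16) × 1.94]
    = 0.491 × [1 + 0.84 × 1.94] = 0.491 × 2.6296 = 1.2911
MRP = 13.07% − 4.40% = 8.67%
E(R) = R_f + β_L × MRP = 4.40% + 1.2911 × 8.67% = 15.59%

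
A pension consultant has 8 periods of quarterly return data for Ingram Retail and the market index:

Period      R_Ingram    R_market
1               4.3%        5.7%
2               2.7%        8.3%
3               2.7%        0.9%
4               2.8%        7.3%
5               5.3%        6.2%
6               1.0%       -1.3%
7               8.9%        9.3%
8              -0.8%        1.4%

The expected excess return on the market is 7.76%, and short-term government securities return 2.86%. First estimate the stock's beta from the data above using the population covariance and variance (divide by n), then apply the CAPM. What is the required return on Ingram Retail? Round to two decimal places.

6.97%

Mean R_i = (4.3 + 2.7 + 2.7 + 2.8 + 5.3 + 1.0 + 8.9 − 0.8) / 8 = 3.3625%
Mean R_m = (5.7 + 8.3 + 0.9 + 7.3 + 6.2 − 1.3 + 9.3 + 1.4) / 8 = 4.7250%
Σ(R_i − R̄_i)(R_m − R̄_m) = 55.8975  ⇒  Cov = 55.8975 / 8 = 6.9872
Σ(R_m − R̄_m)² = 105.4550  ⇒  Var(R_m) = 105.4550 / 8 = 13.1819
β = Cov / Var(R_m) = 6.9872 / 13.1819 = 0.5301
E(R) = R_f + β × MRP = 2.86% + 0.5301 × 7.76% = 6.97%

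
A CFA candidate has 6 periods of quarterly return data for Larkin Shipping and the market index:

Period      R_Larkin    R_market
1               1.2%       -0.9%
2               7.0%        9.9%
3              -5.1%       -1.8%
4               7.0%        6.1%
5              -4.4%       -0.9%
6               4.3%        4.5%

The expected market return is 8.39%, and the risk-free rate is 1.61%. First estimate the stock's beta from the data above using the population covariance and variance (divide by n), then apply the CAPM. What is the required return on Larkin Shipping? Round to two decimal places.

8.54%

Mean R_i = (1.2 + 7.0 − 5.1 + 7.0 − 4.4 + 4.3) / 6 = 1.6667%
Mean R_m = (-0.9 + 9.9 − 1.8 + 6.1 − 0.9 + 4.5) / 6 = 2.8167%
Σ(R_i − R̄_i)(R_m − R̄_m) = 115.2433  ⇒  Cov = 115.2433 / 6 = 19.2072
Σ(R_m − R̄_m)² = 112.7283  ⇒  Var(R_m) = 112.7283 / 6 = 18.7881
β = Cov / Var(R_m) = 19.2072 / 18.7881 = 1.0223
MRP = 8.39% − 1.61% = 6.78%
E(R) = R_f + β × MRP = 1.61% + 1.0223 × 6.78% = 8.54%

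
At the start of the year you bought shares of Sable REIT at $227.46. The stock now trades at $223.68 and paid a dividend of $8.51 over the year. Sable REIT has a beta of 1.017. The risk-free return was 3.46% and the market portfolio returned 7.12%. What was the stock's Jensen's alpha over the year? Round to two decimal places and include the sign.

Realised HPR = (P1 + D1 − P0) / P0 = (223.68 + 8.51 − 227.46) / 227.46 = 4.73 / 227.46 = 2.0795%
MRP = 7.12% − 3.46% = 3.66%
CAPM required = R_f + β·MRP = 3.46% + 1.017 × 3.66% = 7.18222%
α = realised − required = 2.0795% − 7.18222% = -5.10%

-5.10%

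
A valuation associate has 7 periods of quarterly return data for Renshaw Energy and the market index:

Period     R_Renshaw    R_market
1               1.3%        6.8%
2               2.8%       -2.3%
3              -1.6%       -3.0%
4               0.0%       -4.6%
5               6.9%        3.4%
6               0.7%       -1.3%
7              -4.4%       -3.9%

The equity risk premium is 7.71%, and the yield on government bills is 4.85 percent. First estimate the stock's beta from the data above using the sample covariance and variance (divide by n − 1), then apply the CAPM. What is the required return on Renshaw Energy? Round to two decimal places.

Mean R_i = (1.3 + 2.8 − 1.6 + 0.0 + 6.9 + 0.7 − 4.4) / 7 = 0.8143%
Mean R_m = (6.8 − 2.3 − 3.0 − 4.6 + 3.4 − 1.3 − 3.9) / 7 = -0.7000%
Σ(R_i − R̄_i)(R_m − R̄_m) = 50.9000  ⇒  Cov = 50.9000 / 6 = 8.4833
Σ(R_m − R̄_m)² = 106.7200  ⇒  Var(R_m) = 106.7200 / 6 = 17.7867
β = Cov / Var(R_m) = 8.4833 / 17.7867 = 0.4769
E(R) = R_f + β × MRP = 4.85% + 0.4769 × 7.71% = 8.53%

8.53%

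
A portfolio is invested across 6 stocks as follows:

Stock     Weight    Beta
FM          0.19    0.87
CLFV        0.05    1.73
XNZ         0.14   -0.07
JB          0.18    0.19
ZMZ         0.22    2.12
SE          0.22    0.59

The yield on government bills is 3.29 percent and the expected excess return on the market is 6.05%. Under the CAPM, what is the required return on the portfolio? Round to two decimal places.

β_P = Σ w_i β_i = 0.19×0.87 + 0.05×1.73 + 0.14×-0.07 + 0.18×0.19 + 0.22×2.12 + 0.22×0.59 = 0.8724
E(R_P) = R_f + β_P × MRP = 3.29% + 0.8724 × 6.05% = 8.57%

8.57%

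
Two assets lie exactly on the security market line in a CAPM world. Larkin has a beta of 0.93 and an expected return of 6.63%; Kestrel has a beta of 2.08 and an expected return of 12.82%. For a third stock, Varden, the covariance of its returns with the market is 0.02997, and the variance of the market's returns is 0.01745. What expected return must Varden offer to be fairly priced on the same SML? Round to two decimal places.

10.87%

MRP = (12.82% − 6.63%) / (2.08 − 0.93) = 5.3826%
R_f = 6.63% − 0.93 × 5.3826% = 1.6242%
β_Varden = Cov / Var(R_m) = 0.02997 / 0.01745 = 1.7175
E(R_Varden) = R_f + β × MRP = 1.6242% + 1.7175 × 5.3826% = 10.87%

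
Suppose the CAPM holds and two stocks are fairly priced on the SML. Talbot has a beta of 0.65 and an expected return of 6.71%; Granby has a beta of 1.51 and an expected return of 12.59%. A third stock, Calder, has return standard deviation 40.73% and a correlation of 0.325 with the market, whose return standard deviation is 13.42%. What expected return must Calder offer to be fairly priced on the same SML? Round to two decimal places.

9.01%

MRP = (12.59% − 6.71%) / (1.51 − 0.65) = 6.8372%
R_f = 6.71% − 0.65 × 6.8372% = 2.2658%
β_Calder = ρ·σ_i/σ_m = 0.325 × 40.73 / 13.42 = 0.9864
E(R_Calder) = R_f + β × MRP = 2.2658% + 0.9864 × 6.8372% = 9.01%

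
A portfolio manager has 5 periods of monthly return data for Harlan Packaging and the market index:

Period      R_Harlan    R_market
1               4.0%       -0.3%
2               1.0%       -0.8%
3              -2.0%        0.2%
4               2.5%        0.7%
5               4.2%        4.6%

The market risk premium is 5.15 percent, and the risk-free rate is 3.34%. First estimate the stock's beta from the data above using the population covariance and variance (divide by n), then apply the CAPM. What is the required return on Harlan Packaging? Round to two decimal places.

Mean R_i = (4.0 + 1.0 − 2.0 + 2.5 + 4.2) / 5 = 1.9400%
Mean R_m = (-0.3 − 0.8 + 0.2 + 0.7 + 4.6) / 5 = 0.8800%
Σ(R_i − R̄_i)(R_m − R̄_m) = 10.1340  ⇒  Cov = 10.1340 / 5 = 2.0268
Σ(R_m − R̄_m)² = 18.5480  ⇒  Var(R_m) = 18.5480 / 5 = 3.7096
β = Cov / Var(R_m) = 2.0268 / 3.7096 = 0.5464
E(R) = R_f + β × MRP = 3.34% + 0.5464 × 5.15% = 6.15%

6.15%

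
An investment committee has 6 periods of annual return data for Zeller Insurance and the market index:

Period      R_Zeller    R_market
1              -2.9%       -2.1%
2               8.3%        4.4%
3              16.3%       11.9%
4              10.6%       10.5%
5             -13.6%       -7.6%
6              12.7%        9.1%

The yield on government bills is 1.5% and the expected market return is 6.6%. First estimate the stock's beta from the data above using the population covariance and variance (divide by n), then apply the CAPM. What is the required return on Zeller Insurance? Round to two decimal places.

Mean R_i = (-2.9 + 8.3 + 16.3 + 10.6 − 13.6 + 12.7) / 6 = 5.2333%
Mean R_m = (-2.1 + 4.4 + 11.9 + 10.5 − 7.6 + 9.1) / 6 = 4.3667%
Σ(R_i − R̄_i)(R_m − R̄_m) = 429.6967  ⇒  Cov = 429.6967 / 6 = 71.6161
Σ(R_m − R̄_m)² = 301.7933  ⇒  Var(R_m) = 301.7933 / 6 = 50.2989
β = Cov / Var(R_m) = 71.6161 / 50.2989 = 1.4238
MRP = 6.6% − 1.5% = 5.10%
E(R) = R_f + β × MRP = 1.5% + 1.4238 × 5.1% = 8.76%

8.76%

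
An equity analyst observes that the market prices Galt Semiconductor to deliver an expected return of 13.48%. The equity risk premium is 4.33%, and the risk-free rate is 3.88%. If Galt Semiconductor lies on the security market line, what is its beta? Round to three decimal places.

β = (E(R) − R_f) / MRP = (13.48% − 3.88%) / 4.33% = 9.60% / 4.33% = 2.217

2.217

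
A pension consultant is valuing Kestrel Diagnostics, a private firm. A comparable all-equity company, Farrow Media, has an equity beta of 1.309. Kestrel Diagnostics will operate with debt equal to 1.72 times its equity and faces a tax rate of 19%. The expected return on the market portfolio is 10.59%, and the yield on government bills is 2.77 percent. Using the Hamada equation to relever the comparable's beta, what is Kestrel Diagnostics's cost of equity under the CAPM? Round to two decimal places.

β_L = β_U × [1 + (1 − t)(D/E)] = 1.309 × [1 + (1 − 0.19) × 1.72]
    = 1.309 × [1 + 0.81 × 1.72] = 1.309 × 2.3932 = 3.1327
MRP = 10.59% − 2.77% = 7.82%
E(R) = R_f + β_L × MRP = 2.77% + 3.1327 × 7.82% = 27.27%

27.27%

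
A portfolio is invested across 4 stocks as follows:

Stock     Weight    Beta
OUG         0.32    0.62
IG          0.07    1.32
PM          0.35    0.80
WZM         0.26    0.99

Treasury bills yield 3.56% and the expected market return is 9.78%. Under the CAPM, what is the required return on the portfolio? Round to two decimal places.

8.71%

β_P = Σ w_i β_i = 0.32×0.62 + 0.07×1.32 + 0.35×0.80 + 0.26×0.99 = 0.8282
MRP = 9.78% − 3.56% = 6.22%
E(R_P) = R_f + β_P × MRP = 3.56% + 0.8282 × 6.22% = 8.71%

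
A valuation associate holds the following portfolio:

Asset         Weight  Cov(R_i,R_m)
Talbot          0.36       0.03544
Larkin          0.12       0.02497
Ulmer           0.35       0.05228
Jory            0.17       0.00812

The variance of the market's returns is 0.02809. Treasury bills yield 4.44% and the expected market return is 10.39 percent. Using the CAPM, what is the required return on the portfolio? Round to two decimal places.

11.95%

β_Talbot = 0.03544 / 0.02809 = 1.2617
β_Larkin = 0.02497 / 0.02809 = 0.8889
β_Ulmer = 0.05228 / 0.02809 = 1.8612
β_Jory = 0.00812 / 0.02809 = 0.2891
β_P = Σ w_i β_i = 0.36×1.2617 + 0.12×0.8889 + 0.35×1.8612 + 0.17×0.2891 = 1.2614
MRP = 10.39% − 4.44% = 5.95%
E(R_P) = R_f + β_P × MRP = 4.44% + 1.2614 × 5.95% = 11.95%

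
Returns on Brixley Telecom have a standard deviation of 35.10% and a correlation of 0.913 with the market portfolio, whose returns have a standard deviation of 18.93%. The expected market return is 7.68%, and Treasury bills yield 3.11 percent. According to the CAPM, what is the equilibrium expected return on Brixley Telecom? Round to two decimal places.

β = ρ × σ_i / σ_m = 0.913 × 35.10% / 18.93% = 1.6929
MRP = 7.68% − 3.11% = 4.57%
E(R) = 3.11% + 1.6929 × 4.57% = 10.85%

10.85%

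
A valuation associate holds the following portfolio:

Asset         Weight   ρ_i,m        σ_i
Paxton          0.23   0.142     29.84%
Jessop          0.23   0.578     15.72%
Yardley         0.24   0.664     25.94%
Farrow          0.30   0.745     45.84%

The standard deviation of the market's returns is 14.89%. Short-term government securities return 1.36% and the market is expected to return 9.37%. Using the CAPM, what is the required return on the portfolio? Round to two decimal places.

β_Paxton = 0.142 × 29.84% / 14.89% = 0.2846
β_Jessop = 0.578 × 15.72% / 14.89% = 0.6102
β_Yardley = 0.664 × 25.94% / 14.89% = 1.1568
β_Farrow = 0.745 × 45.84% / 14.89% = 2.2935
β_P = Σ w_i β_i = 0.23×0.2846 + 0.23×0.6102 + 0.24×1.1568 + 0.30×2.2935 = 1.1715
MRP = 9.37% − 1.36% = 8.01%
E(R_P) = R_f + β_P × MRP = 1.36% + 1.1715 × 8.01% = 10.74%

10.74%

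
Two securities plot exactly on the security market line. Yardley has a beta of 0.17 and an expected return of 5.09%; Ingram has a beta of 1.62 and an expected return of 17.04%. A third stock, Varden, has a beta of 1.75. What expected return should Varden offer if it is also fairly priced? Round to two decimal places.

18.11%

MRP (SML slope) = (17.04% − 5.09%) / (1.62 − 0.17) = 11.95% / 1.45 = 8.2414%
R_f (intercept) = 5.09% − 0.17 × 8.2414% = 3.6890%
E(R_Varden) = R_f + β × MRP = 3.6890% + 1.75 × 8.2414% = 18.11%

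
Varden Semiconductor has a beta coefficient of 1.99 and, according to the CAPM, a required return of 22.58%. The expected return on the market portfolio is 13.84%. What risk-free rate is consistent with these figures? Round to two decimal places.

E(R) = R_f + β(E(R_m) − R_f) = R_f(1 − β) + β·E(R_m)
22.58% = R_f × (1 − 1.99) + 1.99 × 13.84%
22.58% = R_f × -0.99 + 27.5416%
R_f = (22.58% − 27.5416%) / -0.99 = 5.01%

5.01%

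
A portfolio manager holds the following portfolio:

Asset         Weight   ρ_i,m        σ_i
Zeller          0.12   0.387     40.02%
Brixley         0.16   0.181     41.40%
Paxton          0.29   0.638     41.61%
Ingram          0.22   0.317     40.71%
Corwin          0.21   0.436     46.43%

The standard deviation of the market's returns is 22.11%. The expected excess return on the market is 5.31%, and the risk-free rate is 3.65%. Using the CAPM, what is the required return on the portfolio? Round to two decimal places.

7.94%

β_Zeller = 0.387 × 40.02% / 22.11% = 0.7005
β_Brixley = 0.181 × 41.40% / 22.11% = 0.3389
β_Paxton = 0.638 × 41.61% / 22.11% = 1.2007
β_Ingram = 0.317 × 40.71% / 22.11% = 0.5837
β_Corwin = 0.436 × 46.43% / 22.11% = 0.9156
β_P = Σ w_i β_i = 0.12×0.7005 + 0.16×0.3389 + 0.29×1.2007 + 0.22×0.5837 + 0.21×0.9156 = 0.8072
E(R_P) = R_f + β_P × MRP = 3.65% + 0.8072 × 5.31% = 7.94%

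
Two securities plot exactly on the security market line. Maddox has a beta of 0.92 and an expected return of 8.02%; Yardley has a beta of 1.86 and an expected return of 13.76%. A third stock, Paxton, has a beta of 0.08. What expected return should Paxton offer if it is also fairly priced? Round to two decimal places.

MRP (SML slope) = (13.76% − 8.02%) / (1.86 − 0.92) = 5.74% / 0.94 = 6.1064%
R_f (intercept) = 8.02% − 0.92 × 6.1064% = 2.4021%
E(R_Paxton) = R_f + β × MRP = 2.4021% + 0.08 × 6.1064% = 2.89%

2.89%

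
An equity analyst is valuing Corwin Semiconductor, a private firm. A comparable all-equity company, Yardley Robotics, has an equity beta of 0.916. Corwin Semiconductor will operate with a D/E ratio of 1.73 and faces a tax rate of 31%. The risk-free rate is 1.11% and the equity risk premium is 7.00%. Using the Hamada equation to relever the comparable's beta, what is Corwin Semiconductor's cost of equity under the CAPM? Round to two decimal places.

15.18%

β_L = β_U × [1 + (1 − t)(D/E)] = 0.916 × [1 + (1 − 0.31) × 1.73]
    = 0.916 × [1 + 0.69 × 1.73] = 0.916 × 2.1937 = 2.0094
E(R) = R_f + β_L × MRP = 1.11% + 2.0094 × 7.00% = 15.18%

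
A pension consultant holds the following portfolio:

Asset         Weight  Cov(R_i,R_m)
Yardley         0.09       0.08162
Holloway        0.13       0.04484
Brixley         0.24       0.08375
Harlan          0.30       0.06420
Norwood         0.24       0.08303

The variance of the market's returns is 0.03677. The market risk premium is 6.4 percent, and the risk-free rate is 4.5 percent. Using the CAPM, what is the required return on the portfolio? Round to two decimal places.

17.11%

β_Yardley = 0.08162 / 0.03677 = 2.2197
β_Holloway = 0.04484 / 0.03677 = 1.2195
β_Brixley = 0.08375 / 0.03677 = 2.2777
β_Harlan = 0.06420 / 0.03677 = 1.7460
β_Norwood = 0.08303 / 0.03677 = 2.2581
β_P = Σ w_i β_i = 0.09×2.2197 + 0.13×1.2195 + 0.24×2.2777 + 0.30×1.7460 + 0.24×2.2581 = 1.9707
E(R_P) = R_f + β_P × MRP = 4.5% + 1.9707 × 6.4% = 17.11%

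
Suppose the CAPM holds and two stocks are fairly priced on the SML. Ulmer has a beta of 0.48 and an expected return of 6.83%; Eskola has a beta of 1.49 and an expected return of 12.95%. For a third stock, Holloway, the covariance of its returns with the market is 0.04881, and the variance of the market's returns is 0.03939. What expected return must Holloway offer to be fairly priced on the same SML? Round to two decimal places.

MRP = (12.95% − 6.83%) / (1.49 − 0.48) = 6.0594%
R_f = 6.83% − 0.48 × 6.0594% = 3.9215%
β_Holloway = Cov / Var(R_m) = 0.04881 / 0.03939 = 1.2391
E(R_Holloway) = R_f + β × MRP = 3.9215% + 1.2391 × 6.0594% = 11.43%

11.43%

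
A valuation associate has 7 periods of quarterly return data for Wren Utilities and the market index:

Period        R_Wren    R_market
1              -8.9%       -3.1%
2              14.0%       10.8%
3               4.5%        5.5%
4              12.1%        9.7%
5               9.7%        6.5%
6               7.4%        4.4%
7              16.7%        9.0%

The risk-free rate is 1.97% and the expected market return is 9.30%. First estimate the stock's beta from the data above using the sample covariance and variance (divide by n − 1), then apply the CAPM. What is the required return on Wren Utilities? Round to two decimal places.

Mean R_i = (-8.9 + 14.0 + 4.5 + 12.1 + 9.7 + 7.4 + 16.7) / 7 = 7.9286%
Mean R_m = (-3.1 + 10.8 + 5.5 + 9.7 + 6.5 + 4.4 + 9.0) / 7 = 6.1143%
Σ(R_i − R̄_i)(R_m − R̄_m) = 227.4771  ⇒  Cov = 227.4771 / 6 = 37.9129
Σ(R_m − R̄_m)² = 131.5086  ⇒  Var(R_m) = 131.5086 / 6 = 21.9181
β = Cov / Var(R_m) = 37.9129 / 21.9181 = 1.7298
MRP = 9.30% − 1.97% = 7.33%
E(R) = R_f + β × MRP = 1.97% + 1.7298 × 7.33% = 14.65%

14.65%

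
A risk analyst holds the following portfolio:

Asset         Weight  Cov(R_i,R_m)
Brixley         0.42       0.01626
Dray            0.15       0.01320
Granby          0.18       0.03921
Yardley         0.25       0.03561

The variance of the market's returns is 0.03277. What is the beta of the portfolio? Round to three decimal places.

0.756

β_Brixley = 0.01626 / 0.03277 = 0.4962
β_Dray = 0.01320 / 0.03277 = 0.4028
β_Granby = 0.03921 / 0.03277 = 1.1965
β_Yardley = 0.03561 / 0.03277 = 1.0867
β_P = Σ w_i β_i = 0.42×0.4962 + 0.15×0.4028 + 0.18×1.1965 + 0.25×1.0867 = 0.7559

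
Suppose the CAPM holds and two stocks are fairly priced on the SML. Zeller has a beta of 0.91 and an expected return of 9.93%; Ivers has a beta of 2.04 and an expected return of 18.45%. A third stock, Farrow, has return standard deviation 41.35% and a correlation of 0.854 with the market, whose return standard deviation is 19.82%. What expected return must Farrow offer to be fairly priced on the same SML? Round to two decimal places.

MRP = (18.45% − 9.93%) / (2.04 − 0.91) = 7.5398%
R_f = 9.93% − 0.91 × 7.5398% = 3.0688%
β_Farrow = ρ·σ_i/σ_m = 0.854 × 41.35 / 19.82 = 1.7817
E(R_Farrow) = R_f + β × MRP = 3.0688% + 1.7817 × 7.5398% = 16.50%

16.50%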